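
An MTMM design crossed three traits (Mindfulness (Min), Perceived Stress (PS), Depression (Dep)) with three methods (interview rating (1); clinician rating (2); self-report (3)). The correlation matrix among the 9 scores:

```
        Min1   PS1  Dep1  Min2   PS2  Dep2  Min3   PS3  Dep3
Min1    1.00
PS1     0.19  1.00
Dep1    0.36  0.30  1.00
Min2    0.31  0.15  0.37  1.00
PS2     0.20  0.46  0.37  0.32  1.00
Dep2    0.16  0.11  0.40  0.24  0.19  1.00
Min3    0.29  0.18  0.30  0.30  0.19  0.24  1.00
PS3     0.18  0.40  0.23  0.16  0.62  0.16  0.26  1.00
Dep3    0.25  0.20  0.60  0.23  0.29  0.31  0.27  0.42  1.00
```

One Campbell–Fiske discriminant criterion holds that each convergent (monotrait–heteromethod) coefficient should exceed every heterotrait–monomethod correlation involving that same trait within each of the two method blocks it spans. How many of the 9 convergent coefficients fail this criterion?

Each convergent coefficient versus the relevant comparison correlations:
Min (methods 1·2): 0.31 vs {0.19, 0.32, 0.36, 0.24} → fail.
Min (methods 1·3): 0.29 vs {0.19, 0.26, 0.36, 0.27} → fail.
Min (methods 2·3): 0.30 vs {0.32, 0.26, 0.24, 0.27} → fail.
PS (methods 1·2): 0.46 vs {0.19, 0.32, 0.30, 0.19} → pass.
PS (methods 1·3): 0.40 vs {0.19, 0.26, 0.30, 0.42} → fail.
PS (methods 2·3): 0.62 vs {0.32, 0.26, 0.19, 0.42} → pass.
Dep (methods 1·2): 0.40 vs {0.36, 0.24, 0.30, 0.19} → pass.
Dep (methods 1·3): 0.60 vs {0.36, 0.27, 0.30, 0.42} → pass.
Dep (methods 2·3): 0.31 vs {0.24, 0.27, 0.19, 0.42} → fail.
5 of 9 fail.

5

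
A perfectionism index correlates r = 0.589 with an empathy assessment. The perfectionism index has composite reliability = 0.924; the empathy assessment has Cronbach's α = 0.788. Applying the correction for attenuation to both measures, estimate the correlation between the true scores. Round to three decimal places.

0.690

r_true = r_obs / √(r_xx · r_yy) = 0.589 / √(0.924 × 0.788) = 0.589 / √0.728112 = 0.589 / 0.8533 ≈ 0.690.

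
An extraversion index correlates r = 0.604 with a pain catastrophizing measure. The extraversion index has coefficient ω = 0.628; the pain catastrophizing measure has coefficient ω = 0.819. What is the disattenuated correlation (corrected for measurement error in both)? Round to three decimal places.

0.842

r_true = r_obs / √(r_xx · r_yy) = 0.604 / √(0.628 × 0.819) = 0.604 / √0.514332 = 0.604 / 0.7172 ≈ 0.842.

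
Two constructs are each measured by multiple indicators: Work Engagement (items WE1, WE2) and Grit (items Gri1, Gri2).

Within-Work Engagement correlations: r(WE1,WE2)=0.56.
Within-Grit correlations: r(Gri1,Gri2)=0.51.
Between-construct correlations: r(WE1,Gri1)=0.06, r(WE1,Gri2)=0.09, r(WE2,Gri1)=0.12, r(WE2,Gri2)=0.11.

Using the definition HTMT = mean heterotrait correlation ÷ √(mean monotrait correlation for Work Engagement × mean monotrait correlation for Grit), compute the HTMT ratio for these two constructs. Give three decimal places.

Mean heterotrait r = 0.38/4 = 0.0950.
Mean within-WE = 0.56/1 = 0.5600; mean within-Gri = 0.51/1 = 0.5100.
Geometric mean = √(0.5600 × 0.5100) = 0.5344.
HTMT = 0.0950 / 0.5344 = 0.178.

0.178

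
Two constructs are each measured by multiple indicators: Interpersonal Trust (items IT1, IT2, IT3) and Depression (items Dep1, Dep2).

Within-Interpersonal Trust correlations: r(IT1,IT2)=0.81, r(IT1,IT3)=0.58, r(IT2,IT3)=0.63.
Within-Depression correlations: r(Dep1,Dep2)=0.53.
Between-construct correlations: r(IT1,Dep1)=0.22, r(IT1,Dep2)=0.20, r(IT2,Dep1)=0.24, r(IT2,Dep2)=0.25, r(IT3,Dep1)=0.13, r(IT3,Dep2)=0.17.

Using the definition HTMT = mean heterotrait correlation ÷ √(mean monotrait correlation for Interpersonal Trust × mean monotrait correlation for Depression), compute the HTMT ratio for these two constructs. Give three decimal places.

0.338

Mean heterotrait r = 1.21/6 = 0.2017.
Mean within-IT = 2.02/3 = 0.6733; mean within-Dep = 0.53/1 = 0.5300.
Geometric mean = √(0.6733 × 0.5300) = 0.5974.
HTMT = 0.2017 / 0.5974 = 0.338.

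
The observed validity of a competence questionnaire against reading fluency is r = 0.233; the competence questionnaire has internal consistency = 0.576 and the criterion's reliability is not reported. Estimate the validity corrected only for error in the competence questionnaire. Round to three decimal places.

Single correction: r_c = r_obs / √r_xx = 0.233 / √0.576 = 0.233 / 0.7589 ≈ 0.307.

0.307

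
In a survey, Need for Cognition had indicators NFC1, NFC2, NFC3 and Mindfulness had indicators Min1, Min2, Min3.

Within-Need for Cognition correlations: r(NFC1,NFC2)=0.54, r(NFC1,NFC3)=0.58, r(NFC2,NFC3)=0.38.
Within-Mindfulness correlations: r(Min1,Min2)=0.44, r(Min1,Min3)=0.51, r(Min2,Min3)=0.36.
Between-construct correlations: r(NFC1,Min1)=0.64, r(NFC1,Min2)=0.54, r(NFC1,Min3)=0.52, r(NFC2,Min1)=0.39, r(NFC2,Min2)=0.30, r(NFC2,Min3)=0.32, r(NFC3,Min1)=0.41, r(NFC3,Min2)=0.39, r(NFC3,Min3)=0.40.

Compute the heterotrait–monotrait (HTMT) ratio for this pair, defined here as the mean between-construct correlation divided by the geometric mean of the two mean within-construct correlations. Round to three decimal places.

Mean heterotrait r = 3.91/9 = 0.4344.
Mean within-NFC = 1.50/3 = 0.5000; mean within-Min = 1.31/3 = 0.4367.
Geometric mean = √(0.5000 × 0.4367) = 0.4673.
HTMT = 0.4344 / 0.4673 = 0.930.

0.930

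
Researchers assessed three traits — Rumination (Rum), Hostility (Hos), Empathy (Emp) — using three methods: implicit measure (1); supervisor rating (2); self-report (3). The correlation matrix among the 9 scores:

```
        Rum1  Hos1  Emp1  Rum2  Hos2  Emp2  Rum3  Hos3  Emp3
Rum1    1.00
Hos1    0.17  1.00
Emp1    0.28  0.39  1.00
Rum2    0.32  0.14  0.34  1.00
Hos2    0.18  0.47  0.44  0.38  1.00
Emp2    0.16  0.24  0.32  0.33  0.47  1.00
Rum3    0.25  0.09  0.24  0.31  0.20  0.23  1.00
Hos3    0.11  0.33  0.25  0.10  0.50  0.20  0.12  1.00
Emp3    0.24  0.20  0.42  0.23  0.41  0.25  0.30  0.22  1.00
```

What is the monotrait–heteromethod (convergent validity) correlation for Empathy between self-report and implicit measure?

Same trait (Emp), different methods: r(Emp3, Emp1) = 0.42.

0.42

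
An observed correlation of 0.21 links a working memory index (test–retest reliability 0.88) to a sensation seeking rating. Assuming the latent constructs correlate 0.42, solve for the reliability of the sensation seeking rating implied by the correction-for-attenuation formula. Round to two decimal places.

0.28

r_true = r_obs / √(r_xx · r_yy) ⇒ 0.42 = 0.21 / √(0.88 · r_yy).
√(0.88 · r_yy) = 0.21 / 0.42 = 0.5000; 0.88 · r_yy = 0.2500; r_yy = 0.2500 / 0.88 ≈ 0.28.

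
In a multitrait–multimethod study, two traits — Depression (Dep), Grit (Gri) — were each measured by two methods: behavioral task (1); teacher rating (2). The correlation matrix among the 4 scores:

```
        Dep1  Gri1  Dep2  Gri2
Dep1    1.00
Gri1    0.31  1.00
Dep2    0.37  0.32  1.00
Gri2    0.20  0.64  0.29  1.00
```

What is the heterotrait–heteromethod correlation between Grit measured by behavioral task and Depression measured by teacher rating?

0.32

Different traits and methods: r(Gri1, Dep2) = 0.32.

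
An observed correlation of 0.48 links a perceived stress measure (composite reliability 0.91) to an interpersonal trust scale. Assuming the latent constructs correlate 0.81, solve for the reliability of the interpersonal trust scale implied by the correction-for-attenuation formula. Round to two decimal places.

0.39

r_true = r_obs / √(r_xx · r_yy) ⇒ 0.81 = 0.48 / √(0.91 · r_yy).
√(0.91 · r_yy) = 0.48 / 0.81 = 0.5926; 0.91 · r_yy = 0.3512; r_yy = 0.3512 / 0.91 ≈ 0.39.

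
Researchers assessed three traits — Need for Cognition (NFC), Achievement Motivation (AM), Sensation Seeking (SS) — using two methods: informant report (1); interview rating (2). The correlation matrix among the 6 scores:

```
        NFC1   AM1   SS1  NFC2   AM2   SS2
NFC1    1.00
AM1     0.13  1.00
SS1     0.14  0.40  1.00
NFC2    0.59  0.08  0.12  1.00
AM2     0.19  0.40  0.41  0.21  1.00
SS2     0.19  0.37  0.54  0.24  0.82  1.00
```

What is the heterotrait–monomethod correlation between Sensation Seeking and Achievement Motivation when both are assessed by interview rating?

0.82

Different traits, same method: r(SS2, AM2) = 0.82.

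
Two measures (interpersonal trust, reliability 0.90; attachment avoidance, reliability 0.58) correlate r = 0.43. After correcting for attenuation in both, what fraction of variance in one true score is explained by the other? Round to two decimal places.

Disattenuated r = 0.43 / √(0.90 × 0.58) = 0.43 / 0.7225 = 0.5952.
Shared true-score variance = 0.5952² = 0.3543 ≈ 0.35.

0.35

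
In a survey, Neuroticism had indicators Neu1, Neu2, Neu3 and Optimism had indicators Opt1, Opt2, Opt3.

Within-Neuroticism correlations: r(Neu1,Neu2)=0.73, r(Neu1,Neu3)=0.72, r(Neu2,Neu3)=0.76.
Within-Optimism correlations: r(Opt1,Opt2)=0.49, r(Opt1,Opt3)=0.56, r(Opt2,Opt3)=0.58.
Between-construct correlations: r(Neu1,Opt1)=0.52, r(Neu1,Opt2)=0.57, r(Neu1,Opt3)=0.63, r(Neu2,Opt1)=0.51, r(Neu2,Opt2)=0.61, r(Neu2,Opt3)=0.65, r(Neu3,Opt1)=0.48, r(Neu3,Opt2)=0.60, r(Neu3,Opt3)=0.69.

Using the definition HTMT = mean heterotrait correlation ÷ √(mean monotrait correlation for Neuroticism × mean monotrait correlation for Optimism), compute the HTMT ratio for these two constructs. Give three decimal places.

0.924

Between-construct mean = 5.26/9 = 0.5844.
Mean within-Neu = 2.21/3 = 0.7367; mean within-Opt = 1.63/3 = 0.5433.
Geometric mean = √(0.7367 × 0.5433) = 0.6327.
HTMT = 0.5844 / 0.6327 = 0.924.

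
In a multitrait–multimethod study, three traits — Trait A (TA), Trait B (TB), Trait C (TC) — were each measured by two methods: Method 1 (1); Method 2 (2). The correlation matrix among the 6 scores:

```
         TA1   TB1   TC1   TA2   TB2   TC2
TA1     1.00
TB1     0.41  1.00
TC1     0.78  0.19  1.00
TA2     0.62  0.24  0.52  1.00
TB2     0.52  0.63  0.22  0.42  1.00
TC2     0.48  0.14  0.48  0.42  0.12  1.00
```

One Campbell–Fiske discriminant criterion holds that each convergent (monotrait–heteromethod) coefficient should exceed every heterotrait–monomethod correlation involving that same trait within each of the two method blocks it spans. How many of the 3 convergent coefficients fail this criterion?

Convergent coefficients and their comparison sets:
TA (methods 1·2): 0.62 vs {0.41, 0.42, 0.78, 0.42} → fail.
TB (methods 1·2): 0.63 vs {0.41, 0.42, 0.19, 0.12} → pass.
TC (methods 1·2): 0.48 vs {0.78, 0.42, 0.19, 0.12} → fail.
2 of 3 fail.

2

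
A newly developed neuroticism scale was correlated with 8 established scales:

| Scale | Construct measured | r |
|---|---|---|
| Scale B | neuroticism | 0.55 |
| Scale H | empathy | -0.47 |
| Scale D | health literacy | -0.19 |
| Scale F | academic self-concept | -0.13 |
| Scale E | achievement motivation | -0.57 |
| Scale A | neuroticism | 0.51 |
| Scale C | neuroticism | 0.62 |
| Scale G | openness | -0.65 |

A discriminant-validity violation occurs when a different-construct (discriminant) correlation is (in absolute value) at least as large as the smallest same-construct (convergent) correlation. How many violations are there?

2

Convergent (same construct = neuroticism): Scale B, Scale A, Scale C.
Smallest convergent = 0.51. Discriminant |r|: 0.47, 0.19, 0.13, 0.57, 0.65; count ≥ 0.51 → 2.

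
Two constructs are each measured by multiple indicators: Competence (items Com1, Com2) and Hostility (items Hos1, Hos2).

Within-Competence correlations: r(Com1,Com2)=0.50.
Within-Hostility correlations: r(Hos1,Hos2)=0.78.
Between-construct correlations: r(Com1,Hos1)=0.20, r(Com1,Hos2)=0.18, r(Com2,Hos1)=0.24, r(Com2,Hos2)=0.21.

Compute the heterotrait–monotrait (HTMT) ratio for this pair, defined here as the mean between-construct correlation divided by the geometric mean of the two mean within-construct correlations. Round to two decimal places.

Mean between = 0.83/4 = 0.2075.
Mean within-Com = 0.50/1 = 0.5000; mean within-Hos = 0.78/1 = 0.7800.
Geometric mean = √(0.5000 × 0.7800) = 0.6245.
HTMT = 0.2075 / 0.6245 = 0.33.

0.33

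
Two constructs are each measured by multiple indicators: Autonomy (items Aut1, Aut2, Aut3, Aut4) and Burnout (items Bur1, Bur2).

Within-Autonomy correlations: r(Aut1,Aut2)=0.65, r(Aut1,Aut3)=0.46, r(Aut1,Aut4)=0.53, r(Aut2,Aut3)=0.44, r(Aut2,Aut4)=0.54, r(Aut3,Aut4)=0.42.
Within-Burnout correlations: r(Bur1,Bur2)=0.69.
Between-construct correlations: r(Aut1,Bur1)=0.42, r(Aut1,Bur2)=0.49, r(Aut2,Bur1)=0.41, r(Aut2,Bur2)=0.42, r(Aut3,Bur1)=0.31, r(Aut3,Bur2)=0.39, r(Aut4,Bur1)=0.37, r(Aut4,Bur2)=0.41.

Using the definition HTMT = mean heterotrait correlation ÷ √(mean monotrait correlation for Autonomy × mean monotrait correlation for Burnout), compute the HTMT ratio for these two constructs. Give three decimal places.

Mean between = 3.22/8 = 0.4025.
Mean within-Aut = 3.04/6 = 0.5067; mean within-Bur = 0.69/1 = 0.6900.
Geometric mean = √(0.5067 × 0.6900) = 0.5913.
HTMT = 0.4025 / 0.5913 = 0.681.

0.681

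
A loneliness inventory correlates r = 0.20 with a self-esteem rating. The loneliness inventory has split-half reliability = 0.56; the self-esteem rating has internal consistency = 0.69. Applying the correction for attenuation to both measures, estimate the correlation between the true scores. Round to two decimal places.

0.32

r_true = r_obs / √(r_xx · r_yy) = 0.20 / √(0.56 × 0.69) = 0.20 / √0.3864 = 0.20 / 0.6216 ≈ 0.32.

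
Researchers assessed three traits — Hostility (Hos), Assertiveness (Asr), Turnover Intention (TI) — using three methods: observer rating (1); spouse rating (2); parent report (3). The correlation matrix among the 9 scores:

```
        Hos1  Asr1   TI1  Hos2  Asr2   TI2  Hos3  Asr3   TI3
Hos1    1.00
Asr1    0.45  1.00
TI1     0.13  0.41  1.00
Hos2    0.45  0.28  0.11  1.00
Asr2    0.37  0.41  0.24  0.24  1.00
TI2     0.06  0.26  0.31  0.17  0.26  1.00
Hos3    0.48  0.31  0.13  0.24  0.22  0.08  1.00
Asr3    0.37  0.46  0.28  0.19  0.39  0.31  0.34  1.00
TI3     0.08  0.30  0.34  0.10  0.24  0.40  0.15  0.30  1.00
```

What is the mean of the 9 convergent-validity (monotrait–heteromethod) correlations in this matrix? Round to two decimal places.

0.39

Convergent values: 0.45, 0.48, 0.24, 0.41, 0.46, 0.39, 0.31, 0.34, 0.40; mean = 3.48/9 = 0.39.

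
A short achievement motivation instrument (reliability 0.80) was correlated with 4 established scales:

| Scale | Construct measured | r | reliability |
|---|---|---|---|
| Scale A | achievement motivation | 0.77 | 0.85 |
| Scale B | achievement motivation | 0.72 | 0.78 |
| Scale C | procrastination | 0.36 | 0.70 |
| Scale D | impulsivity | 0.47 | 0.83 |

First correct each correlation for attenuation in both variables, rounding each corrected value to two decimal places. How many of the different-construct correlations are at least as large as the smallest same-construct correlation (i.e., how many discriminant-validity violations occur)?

0

Disattenuated r (r / √(r_scale · r_new)):
  Scale A (conv): 0.77 / √(0.85·0.80) = 0.93
  Scale B (conv): 0.72 / √(0.78·0.80) = 0.91
  Scale C (disc): 0.36 / √(0.70·0.80) = 0.48
  Scale D (disc): 0.47 / √(0.83·0.80) = 0.58
Smallest convergent = 0.91. Discriminant values: 0.48, 0.58; count ≥ 0.91 → 0.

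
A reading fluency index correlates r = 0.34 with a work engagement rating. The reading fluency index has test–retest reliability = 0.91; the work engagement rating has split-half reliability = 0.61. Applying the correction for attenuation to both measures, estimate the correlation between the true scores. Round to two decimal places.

r_true = r_obs / √(r_xx · r_yy) = 0.34 / √(0.91 × 0.61) = 0.34 / √0.5551 = 0.34 / 0.7451 ≈ 0.46.

0.46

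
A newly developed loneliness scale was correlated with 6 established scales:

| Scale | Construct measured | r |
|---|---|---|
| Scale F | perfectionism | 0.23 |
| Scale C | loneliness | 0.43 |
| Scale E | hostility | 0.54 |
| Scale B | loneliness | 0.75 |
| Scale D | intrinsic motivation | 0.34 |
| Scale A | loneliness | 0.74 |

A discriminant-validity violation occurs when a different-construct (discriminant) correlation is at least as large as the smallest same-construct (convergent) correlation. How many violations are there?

1

Convergent (same construct = loneliness): Scale C, Scale B, Scale A.
Smallest convergent = 0.43. Discriminant values: 0.23, 0.54, 0.34; count ≥ 0.43 → 1.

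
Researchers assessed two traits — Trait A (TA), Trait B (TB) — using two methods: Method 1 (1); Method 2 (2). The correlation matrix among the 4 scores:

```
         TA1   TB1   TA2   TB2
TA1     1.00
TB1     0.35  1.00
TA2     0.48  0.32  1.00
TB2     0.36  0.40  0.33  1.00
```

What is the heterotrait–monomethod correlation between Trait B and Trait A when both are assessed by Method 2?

0.33

Different traits, same method: r(TB2, TA2) = 0.33.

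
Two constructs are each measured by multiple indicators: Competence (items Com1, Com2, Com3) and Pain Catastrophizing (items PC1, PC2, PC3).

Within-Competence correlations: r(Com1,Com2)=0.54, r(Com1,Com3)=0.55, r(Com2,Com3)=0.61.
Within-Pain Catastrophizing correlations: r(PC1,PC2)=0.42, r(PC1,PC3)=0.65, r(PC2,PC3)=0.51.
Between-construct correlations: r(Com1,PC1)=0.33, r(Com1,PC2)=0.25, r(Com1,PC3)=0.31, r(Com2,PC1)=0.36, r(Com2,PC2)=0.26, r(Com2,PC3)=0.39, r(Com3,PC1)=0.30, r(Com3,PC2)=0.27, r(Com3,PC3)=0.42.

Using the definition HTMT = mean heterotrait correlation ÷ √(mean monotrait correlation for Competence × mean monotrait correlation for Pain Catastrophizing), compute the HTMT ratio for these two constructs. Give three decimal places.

Mean heterotrait r = 2.89/9 = 0.3211.
Mean within-Com = 1.70/3 = 0.5667; mean within-PC = 1.58/3 = 0.5267.
Geometric mean = √(0.5667 × 0.5267) = 0.5463.
HTMT = 0.3211 / 0.5463 = 0.588.

0.588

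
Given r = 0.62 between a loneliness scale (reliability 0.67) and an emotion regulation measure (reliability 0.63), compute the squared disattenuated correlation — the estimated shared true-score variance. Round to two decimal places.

0.91

Disattenuated r = 0.62 / √(0.67 × 0.63) = 0.62 / 0.6497 = 0.9543.
Shared true-score variance = 0.9543² = 0.9107 ≈ 0.91.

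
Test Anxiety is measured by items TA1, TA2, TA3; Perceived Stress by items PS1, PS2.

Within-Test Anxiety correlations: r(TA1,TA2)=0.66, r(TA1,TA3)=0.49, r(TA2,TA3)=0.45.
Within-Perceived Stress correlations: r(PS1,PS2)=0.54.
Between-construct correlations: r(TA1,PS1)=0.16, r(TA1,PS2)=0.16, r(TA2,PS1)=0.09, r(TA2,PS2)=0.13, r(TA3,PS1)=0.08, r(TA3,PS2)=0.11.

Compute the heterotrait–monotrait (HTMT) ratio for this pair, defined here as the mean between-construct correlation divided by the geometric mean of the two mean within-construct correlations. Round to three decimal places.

Mean heterotrait r = 0.73/6 = 0.1217.
Mean within-TA = 1.60/3 = 0.5333; mean within-PS = 0.54/1 = 0.5400.
Geometric mean = √(0.5333 × 0.5400) = 0.5366.
HTMT = 0.1217 / 0.5366 = 0.227.

0.227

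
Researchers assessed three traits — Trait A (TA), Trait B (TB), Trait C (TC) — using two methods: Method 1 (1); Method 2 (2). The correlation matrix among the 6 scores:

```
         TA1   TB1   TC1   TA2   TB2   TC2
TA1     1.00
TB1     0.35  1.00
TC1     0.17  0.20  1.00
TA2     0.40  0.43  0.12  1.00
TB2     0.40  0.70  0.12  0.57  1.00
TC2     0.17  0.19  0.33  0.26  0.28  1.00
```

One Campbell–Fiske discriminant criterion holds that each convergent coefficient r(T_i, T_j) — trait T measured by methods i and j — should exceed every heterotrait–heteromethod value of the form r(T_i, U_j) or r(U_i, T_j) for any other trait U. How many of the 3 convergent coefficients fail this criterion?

Checking each validity diagonal entry against its comparison values:
TA (methods 1·2): 0.40 vs {0.40, 0.43, 0.17, 0.12} → fail.
TB (methods 1·2): 0.70 vs {0.43, 0.40, 0.19, 0.12} → pass.
TC (methods 1·2): 0.33 vs {0.12, 0.17, 0.12, 0.19} → pass.
1 of 3 fail.

1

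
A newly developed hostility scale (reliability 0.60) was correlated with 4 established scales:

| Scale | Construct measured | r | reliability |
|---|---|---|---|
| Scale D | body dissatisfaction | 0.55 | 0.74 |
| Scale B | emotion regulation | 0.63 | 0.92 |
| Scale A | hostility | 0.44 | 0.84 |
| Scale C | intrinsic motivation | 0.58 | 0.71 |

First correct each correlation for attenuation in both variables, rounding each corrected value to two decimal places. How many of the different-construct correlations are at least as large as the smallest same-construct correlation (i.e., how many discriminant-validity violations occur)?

3

Disattenuated r (r / √(r_scale · r_new)):
  Scale D (disc): 0.55 / √(0.74·0.60) = 0.83
  Scale B (disc): 0.63 / √(0.92·0.60) = 0.85
  Scale A (conv): 0.44 / √(0.84·0.60) = 0.62
  Scale C (disc): 0.58 / √(0.71·0.60) = 0.89
Smallest convergent = 0.62. Discriminant values: 0.83, 0.85, 0.89; count ≥ 0.62 → 3.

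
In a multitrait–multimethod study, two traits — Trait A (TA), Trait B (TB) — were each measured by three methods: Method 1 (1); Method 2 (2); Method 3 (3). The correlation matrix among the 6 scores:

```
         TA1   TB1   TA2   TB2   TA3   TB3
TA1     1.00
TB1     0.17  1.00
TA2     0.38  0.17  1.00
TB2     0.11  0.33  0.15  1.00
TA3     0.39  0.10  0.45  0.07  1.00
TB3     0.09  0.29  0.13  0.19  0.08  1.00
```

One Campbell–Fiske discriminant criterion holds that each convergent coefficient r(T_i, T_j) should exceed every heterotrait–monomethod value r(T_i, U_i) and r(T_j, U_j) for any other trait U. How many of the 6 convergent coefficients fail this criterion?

0

Checking each validity diagonal entry against its comparison values:
TA (methods 1·2): 0.38 vs {0.17, 0.15} → pass.
TA (methods 1·3): 0.39 vs {0.17, 0.08} → pass.
TA (methods 2·3): 0.45 vs {0.15, 0.08} → pass.
TB (methods 1·2): 0.33 vs {0.17, 0.15} → pass.
TB (methods 1·3): 0.29 vs {0.17, 0.08} → pass.
TB (methods 2·3): 0.19 vs {0.15, 0.08} → pass.
0 of 6 fail.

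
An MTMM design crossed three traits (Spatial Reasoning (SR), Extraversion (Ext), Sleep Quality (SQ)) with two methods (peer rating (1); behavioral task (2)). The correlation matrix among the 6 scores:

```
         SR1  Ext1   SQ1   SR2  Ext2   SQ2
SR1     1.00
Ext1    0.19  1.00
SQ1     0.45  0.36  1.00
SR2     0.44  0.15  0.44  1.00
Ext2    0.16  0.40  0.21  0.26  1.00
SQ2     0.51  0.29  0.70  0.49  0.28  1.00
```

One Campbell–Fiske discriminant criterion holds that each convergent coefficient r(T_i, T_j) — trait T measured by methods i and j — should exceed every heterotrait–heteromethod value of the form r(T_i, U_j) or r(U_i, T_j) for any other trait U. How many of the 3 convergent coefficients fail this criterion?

1

Convergent coefficients and their comparison sets:
SR (methods 1·2): 0.44 vs {0.16, 0.15, 0.51, 0.44} → fail.
Ext (methods 1·2): 0.40 vs {0.15, 0.16, 0.29, 0.21} → pass.
SQ (methods 1·2): 0.70 vs {0.44, 0.51, 0.21, 0.29} → pass.
1 of 3 fail.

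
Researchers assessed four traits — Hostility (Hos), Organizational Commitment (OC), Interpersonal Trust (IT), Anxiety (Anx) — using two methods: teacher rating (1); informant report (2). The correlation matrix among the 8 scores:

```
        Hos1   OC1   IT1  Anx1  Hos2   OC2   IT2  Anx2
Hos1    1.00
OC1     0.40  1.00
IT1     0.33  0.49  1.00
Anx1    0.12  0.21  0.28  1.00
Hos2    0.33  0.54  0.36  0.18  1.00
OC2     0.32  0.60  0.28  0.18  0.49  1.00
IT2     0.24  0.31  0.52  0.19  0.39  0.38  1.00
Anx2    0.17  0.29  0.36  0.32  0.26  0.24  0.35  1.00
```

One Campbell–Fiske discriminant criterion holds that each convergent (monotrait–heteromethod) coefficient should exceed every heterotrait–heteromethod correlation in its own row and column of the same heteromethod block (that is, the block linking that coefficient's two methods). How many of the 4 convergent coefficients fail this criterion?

Convergent coefficients and their comparison sets:
Hos (methods 1·2): 0.33 vs {0.32, 0.54, 0.24, 0.36, 0.17, 0.18} → fail.
OC (methods 1·2): 0.60 vs {0.54, 0.32, 0.31, 0.28, 0.29, 0.18} → pass.
IT (methods 1·2): 0.52 vs {0.36, 0.24, 0.28, 0.31, 0.36, 0.19} → pass.
Anx (methods 1·2): 0.32 vs {0.18, 0.17, 0.18, 0.29, 0.19, 0.36} → fail.
2 of 4 fail.

2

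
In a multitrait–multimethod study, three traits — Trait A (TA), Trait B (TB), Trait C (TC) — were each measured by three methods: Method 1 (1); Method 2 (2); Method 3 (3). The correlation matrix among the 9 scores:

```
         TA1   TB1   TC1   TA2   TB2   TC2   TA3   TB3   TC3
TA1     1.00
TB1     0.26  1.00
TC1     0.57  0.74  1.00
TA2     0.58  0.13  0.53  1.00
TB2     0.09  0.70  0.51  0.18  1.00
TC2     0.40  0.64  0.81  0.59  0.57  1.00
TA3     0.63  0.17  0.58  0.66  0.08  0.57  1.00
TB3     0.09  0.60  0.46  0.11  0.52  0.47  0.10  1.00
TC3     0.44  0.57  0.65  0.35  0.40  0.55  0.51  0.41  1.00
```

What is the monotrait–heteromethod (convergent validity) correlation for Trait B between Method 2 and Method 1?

0.70

Same trait (TB), different methods: r(TB2, TB1) = 0.70.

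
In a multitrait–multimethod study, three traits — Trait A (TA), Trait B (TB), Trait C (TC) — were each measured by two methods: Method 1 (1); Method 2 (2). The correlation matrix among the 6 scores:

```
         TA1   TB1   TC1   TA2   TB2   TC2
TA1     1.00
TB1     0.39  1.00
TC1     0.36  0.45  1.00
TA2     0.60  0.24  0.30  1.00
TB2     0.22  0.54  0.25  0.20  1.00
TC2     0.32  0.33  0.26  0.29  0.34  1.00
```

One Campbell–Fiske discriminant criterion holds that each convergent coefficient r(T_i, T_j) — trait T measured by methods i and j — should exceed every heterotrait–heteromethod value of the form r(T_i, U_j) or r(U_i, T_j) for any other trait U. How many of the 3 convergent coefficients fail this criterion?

Each convergent coefficient versus the relevant comparison correlations:
TA (methods 1·2): 0.60 vs {0.22, 0.24, 0.32, 0.30} → pass.
TB (methods 1·2): 0.54 vs {0.24, 0.22, 0.33, 0.25} → pass.
TC (methods 1·2): 0.26 vs {0.30, 0.32, 0.25, 0.33} → fail.
1 of 3 fail.

1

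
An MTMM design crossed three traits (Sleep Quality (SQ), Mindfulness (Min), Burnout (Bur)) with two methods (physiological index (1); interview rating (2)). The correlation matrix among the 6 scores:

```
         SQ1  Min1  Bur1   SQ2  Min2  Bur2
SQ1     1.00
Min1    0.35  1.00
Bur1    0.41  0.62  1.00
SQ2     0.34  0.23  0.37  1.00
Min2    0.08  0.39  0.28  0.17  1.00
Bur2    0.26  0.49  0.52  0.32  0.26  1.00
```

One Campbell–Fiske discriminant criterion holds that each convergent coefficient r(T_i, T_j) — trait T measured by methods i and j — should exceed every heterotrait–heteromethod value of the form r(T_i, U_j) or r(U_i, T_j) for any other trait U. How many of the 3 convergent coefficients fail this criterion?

Convergent coefficients and their comparison sets:
SQ (methods 1·2): 0.34 vs {0.08, 0.23, 0.26, 0.37} → fail.
Min (methods 1·2): 0.39 vs {0.23, 0.08, 0.49, 0.28} → fail.
Bur (methods 1·2): 0.52 vs {0.37, 0.26, 0.28, 0.49} → pass.
2 of 3 fail.

2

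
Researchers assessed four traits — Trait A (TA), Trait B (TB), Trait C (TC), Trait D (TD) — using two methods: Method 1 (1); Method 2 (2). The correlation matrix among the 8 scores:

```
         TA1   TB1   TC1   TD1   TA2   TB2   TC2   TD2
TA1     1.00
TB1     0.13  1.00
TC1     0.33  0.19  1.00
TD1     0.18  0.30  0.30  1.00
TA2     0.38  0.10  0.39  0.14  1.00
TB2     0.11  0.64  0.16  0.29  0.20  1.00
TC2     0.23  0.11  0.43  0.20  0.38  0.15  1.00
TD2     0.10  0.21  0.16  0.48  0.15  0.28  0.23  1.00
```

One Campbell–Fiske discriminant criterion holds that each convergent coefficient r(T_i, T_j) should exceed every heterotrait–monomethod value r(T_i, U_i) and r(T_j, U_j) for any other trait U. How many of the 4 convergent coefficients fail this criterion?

1

Checking each validity diagonal entry against its comparison values:
TA (methods 1·2): 0.38 vs {0.13, 0.20, 0.33, 0.38, 0.18, 0.15} → fail.
TB (methods 1·2): 0.64 vs {0.13, 0.20, 0.19, 0.15, 0.30, 0.28} → pass.
TC (methods 1·2): 0.43 vs {0.33, 0.38, 0.19, 0.15, 0.30, 0.23} → pass.
TD (methods 1·2): 0.48 vs {0.18, 0.15, 0.30, 0.28, 0.30, 0.23} → pass.
1 of 4 fail.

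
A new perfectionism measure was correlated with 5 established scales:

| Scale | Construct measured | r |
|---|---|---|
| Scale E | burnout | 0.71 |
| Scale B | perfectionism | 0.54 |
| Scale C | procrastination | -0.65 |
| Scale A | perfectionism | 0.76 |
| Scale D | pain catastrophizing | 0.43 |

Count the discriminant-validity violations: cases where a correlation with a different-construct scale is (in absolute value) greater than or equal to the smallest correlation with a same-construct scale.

Convergent (same construct = perfectionism): Scale B, Scale A.
Smallest convergent = 0.54. Discriminant |r|: 0.71, 0.65, 0.43; count ≥ 0.54 → 2.

2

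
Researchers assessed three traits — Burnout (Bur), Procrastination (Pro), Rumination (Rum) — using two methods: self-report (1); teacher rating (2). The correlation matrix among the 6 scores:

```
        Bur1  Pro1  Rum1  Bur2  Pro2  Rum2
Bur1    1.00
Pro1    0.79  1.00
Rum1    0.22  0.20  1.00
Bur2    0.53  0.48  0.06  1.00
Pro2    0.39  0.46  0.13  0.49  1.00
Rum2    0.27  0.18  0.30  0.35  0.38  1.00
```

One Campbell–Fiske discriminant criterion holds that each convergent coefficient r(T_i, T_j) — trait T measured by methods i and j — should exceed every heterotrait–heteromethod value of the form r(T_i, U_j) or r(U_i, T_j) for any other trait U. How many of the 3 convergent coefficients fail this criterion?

1

Checking each validity diagonal entry against its comparison values:
Bur (methods 1·2): 0.53 vs {0.39, 0.48, 0.27, 0.06} → pass.
Pro (methods 1·2): 0.46 vs {0.48, 0.39, 0.18, 0.13} → fail.
Rum (methods 1·2): 0.30 vs {0.06, 0.27, 0.13, 0.18} → pass.
1 of 3 fail.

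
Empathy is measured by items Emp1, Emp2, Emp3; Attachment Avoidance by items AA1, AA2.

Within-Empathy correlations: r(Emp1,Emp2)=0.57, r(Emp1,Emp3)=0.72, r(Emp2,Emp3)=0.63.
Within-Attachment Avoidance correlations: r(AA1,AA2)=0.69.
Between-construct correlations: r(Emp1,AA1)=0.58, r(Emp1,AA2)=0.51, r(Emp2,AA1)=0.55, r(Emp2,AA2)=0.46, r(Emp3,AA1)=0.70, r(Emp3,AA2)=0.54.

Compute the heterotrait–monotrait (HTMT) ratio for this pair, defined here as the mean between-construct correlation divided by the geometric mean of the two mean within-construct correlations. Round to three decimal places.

Mean heterotrait r = 3.34/6 = 0.5567.
Mean within-Emp = 1.92/3 = 0.6400; mean within-AA = 0.69/1 = 0.6900.
Geometric mean = √(0.6400 × 0.6900) = 0.6645.
HTMT = 0.5567 / 0.6645 = 0.838.

0.838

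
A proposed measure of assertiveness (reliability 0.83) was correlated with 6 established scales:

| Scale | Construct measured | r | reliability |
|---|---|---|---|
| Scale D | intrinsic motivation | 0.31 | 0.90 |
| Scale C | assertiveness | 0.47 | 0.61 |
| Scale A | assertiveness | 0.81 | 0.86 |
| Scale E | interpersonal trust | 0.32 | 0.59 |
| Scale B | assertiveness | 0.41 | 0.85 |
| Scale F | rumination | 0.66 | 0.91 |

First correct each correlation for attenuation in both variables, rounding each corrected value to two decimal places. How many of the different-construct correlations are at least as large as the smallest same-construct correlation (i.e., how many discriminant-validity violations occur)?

Disattenuated r (r / √(r_scale · r_new)):
  Scale D (disc): 0.31 / √(0.90·0.83) = 0.36
  Scale C (conv): 0.47 / √(0.61·0.83) = 0.66
  Scale A (conv): 0.81 / √(0.86·0.83) = 0.96
  Scale E (disc): 0.32 / √(0.59·0.83) = 0.46
  Scale B (conv): 0.41 / √(0.85·0.83) = 0.49
  Scale F (disc): 0.66 / √(0.91·0.83) = 0.76
Smallest convergent = 0.49. Discriminant values: 0.36, 0.46, 0.76; count ≥ 0.49 → 1.

1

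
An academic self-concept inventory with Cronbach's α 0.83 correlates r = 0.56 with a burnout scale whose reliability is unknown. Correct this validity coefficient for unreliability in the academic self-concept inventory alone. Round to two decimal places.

0.61

Single correction: r_c = r_obs / √r_xx = 0.56 / √0.83 = 0.56 / 0.9110 ≈ 0.61.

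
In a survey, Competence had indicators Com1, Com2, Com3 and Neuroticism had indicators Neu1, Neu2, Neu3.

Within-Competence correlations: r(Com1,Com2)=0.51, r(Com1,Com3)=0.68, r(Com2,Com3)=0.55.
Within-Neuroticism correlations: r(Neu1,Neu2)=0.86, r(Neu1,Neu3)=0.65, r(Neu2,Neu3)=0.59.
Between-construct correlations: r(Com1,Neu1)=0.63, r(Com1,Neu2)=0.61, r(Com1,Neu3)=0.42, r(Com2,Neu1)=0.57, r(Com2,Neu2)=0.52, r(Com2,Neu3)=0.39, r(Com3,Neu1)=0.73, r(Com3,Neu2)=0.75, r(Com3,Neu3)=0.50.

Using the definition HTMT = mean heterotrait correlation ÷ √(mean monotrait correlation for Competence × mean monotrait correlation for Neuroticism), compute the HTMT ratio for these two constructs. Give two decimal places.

0.89

Mean heterotrait r = 5.12/9 = 0.5689.
Mean within-Com = 1.74/3 = 0.5800; mean within-Neu = 2.10/3 = 0.7000.
Geometric mean = √(0.5800 × 0.7000) = 0.6372.
HTMT = 0.5689 / 0.6372 = 0.89.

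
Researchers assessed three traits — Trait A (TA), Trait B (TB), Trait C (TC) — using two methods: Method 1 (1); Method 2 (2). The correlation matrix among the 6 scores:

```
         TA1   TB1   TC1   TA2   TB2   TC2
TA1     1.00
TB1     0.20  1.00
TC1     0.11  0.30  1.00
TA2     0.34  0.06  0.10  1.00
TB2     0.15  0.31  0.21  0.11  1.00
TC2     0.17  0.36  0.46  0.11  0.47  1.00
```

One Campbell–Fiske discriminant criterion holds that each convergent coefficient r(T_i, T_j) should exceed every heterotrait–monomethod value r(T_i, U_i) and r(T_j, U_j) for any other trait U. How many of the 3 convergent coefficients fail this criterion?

Each convergent coefficient versus the relevant comparison correlations:
TA (methods 1·2): 0.34 vs {0.20, 0.11, 0.11, 0.11} → pass.
TB (methods 1·2): 0.31 vs {0.20, 0.11, 0.30, 0.47} → fail.
TC (methods 1·2): 0.46 vs {0.11, 0.11, 0.30, 0.47} → fail.
2 of 3 fail.

2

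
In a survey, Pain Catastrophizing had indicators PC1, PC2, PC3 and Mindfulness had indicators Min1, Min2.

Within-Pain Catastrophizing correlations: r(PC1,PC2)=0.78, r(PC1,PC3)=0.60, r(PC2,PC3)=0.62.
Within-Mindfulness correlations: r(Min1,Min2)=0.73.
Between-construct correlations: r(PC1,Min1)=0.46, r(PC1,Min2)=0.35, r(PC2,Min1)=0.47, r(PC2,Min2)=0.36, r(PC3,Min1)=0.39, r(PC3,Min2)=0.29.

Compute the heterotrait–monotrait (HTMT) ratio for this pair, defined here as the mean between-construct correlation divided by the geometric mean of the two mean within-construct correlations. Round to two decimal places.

0.55

Mean heterotrait r = 2.32/6 = 0.3867.
Mean within-PC = 2.00/3 = 0.6667; mean within-Min = 0.73/1 = 0.7300.
Geometric mean = √(0.6667 × 0.7300) = 0.6976.
HTMT = 0.3867 / 0.6976 = 0.55.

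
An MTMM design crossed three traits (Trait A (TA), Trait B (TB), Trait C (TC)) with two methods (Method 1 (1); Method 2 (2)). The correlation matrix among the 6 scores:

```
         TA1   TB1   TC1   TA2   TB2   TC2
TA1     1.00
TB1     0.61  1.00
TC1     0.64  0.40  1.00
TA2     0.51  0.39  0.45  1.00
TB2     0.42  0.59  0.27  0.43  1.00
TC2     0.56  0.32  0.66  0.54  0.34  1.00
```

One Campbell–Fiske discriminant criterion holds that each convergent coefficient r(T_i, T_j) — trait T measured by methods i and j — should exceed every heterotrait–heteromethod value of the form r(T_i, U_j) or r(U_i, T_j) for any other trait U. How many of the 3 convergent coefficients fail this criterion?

1

Each convergent coefficient versus the relevant comparison correlations:
TA (methods 1·2): 0.51 vs {0.42, 0.39, 0.56, 0.45} → fail.
TB (methods 1·2): 0.59 vs {0.39, 0.42, 0.32, 0.27} → pass.
TC (methods 1·2): 0.66 vs {0.45, 0.56, 0.27, 0.32} → pass.
1 of 3 fail.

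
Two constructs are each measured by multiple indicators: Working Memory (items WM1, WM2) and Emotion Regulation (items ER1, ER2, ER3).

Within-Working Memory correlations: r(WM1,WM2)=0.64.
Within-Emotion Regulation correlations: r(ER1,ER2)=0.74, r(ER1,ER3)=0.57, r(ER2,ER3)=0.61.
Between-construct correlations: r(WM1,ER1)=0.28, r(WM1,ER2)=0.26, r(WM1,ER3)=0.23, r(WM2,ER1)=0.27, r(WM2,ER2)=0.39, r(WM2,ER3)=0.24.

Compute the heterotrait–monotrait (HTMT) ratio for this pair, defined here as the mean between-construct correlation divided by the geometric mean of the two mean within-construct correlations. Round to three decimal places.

Mean between = 1.67/6 = 0.2783.
Mean within-WM = 0.64/1 = 0.6400; mean within-ER = 1.92/3 = 0.6400.
Geometric mean = √(0.6400 × 0.6400) = 0.6400.
HTMT = 0.2783 / 0.6400 = 0.435.

0.435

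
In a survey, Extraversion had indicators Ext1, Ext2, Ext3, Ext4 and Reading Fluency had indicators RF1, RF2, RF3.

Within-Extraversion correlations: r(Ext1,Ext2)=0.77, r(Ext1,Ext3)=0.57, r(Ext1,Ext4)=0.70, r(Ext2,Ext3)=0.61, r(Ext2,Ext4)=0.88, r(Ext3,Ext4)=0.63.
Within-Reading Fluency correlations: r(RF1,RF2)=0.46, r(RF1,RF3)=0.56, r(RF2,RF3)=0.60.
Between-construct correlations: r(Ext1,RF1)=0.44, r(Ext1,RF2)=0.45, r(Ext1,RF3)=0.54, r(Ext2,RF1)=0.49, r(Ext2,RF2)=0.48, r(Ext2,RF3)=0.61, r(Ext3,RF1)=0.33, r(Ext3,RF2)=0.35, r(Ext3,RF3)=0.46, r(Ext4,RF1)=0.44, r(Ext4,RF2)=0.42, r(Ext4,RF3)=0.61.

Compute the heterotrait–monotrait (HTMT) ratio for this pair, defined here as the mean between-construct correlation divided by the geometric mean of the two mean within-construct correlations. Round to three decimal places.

Between-construct mean = 5.62/12 = 0.4683.
Mean within-Ext = 4.16/6 = 0.6933; mean within-RF = 1.62/3 = 0.5400.
Geometric mean = √(0.6933 × 0.5400) = 0.6119.
HTMT = 0.4683 / 0.6119 = 0.765.

0.765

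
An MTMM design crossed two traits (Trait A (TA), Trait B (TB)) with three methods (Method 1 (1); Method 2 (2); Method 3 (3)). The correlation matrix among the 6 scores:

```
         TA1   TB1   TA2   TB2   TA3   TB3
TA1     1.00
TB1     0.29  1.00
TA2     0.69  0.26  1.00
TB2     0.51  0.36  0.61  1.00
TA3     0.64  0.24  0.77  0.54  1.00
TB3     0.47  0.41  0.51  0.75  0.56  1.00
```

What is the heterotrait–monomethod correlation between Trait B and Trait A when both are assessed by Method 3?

0.56

Different traits, same method: r(TB3, TA3) = 0.56.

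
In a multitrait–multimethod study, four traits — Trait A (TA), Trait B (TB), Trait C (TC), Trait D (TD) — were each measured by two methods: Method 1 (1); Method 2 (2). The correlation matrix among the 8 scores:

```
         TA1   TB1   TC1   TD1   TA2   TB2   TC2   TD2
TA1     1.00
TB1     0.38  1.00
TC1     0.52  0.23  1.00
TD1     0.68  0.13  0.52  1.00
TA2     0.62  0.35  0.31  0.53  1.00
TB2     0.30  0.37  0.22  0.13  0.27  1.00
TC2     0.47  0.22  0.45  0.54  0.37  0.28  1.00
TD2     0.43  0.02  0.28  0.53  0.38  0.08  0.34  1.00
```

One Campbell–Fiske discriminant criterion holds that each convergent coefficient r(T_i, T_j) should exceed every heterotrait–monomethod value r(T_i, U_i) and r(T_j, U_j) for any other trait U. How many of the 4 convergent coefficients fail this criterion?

4

Each convergent coefficient versus the relevant comparison correlations:
TA (methods 1·2): 0.62 vs {0.38, 0.27, 0.52, 0.37, 0.68, 0.38} → fail.
TB (methods 1·2): 0.37 vs {0.38, 0.27, 0.23, 0.28, 0.13, 0.08} → fail.
TC (methods 1·2): 0.45 vs {0.52, 0.37, 0.23, 0.28, 0.52, 0.34} → fail.
TD (methods 1·2): 0.53 vs {0.68, 0.38, 0.13, 0.08, 0.52, 0.34} → fail.
4 of 4 fail.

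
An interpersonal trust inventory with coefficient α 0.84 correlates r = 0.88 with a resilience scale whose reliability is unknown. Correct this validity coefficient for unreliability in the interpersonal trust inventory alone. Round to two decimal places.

0.96

Single correction: r_c = r_obs / √r_xx = 0.88 / √0.84 = 0.88 / 0.9165 ≈ 0.96.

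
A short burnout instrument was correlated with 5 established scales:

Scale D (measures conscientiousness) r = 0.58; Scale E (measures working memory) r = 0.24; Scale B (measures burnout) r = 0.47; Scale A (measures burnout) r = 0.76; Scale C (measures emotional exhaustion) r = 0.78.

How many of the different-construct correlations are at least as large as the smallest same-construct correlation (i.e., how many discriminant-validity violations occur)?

Convergent (same construct = burnout): Scale B, Scale A.
Smallest convergent = 0.47. Discriminant values: 0.58, 0.24, 0.78; count ≥ 0.47 → 2.

2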